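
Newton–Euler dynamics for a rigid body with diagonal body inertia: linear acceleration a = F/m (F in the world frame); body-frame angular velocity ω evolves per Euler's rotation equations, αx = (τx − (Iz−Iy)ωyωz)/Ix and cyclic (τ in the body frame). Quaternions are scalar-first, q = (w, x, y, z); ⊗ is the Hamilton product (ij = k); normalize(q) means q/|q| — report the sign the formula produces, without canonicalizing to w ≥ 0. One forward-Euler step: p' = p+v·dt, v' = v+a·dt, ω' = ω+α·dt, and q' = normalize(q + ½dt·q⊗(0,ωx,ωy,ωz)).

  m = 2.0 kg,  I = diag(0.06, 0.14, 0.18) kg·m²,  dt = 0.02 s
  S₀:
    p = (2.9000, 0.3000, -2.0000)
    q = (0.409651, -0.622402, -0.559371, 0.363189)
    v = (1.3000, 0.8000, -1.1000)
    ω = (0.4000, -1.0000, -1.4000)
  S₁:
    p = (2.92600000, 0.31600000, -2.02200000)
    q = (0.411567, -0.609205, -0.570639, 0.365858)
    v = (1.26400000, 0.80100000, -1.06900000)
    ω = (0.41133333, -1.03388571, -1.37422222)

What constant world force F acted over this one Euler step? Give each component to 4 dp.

Δv = v₁−v₀ = (-0.03600000, 0.00100000, 0.03100000)
m·(v₁−v₀)/dt = (-3.6000, 0.1000, 3.1000)

F = (-3.6000, 0.1000, 3.1000)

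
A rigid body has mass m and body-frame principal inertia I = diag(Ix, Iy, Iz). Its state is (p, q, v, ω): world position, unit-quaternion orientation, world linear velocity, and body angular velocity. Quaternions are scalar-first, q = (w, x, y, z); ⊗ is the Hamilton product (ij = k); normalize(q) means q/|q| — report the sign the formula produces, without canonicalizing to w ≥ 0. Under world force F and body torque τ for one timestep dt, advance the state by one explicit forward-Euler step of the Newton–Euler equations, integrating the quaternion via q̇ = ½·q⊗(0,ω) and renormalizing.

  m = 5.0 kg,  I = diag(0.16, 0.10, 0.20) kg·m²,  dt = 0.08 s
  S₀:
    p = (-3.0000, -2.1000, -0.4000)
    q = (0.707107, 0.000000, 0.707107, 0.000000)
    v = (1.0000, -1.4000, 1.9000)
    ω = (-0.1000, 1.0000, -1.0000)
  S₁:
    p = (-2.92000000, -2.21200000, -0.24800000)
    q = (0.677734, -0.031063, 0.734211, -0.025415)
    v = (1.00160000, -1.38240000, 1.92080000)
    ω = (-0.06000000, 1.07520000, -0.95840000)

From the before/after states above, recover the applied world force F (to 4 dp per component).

F = (0.1000, 1.1000, 1.3000)

v₁ − v₀ = (0.00160000, 0.01760000, 0.02080000)
F = m·Δv/dt = (0.1000, 1.1000, 1.3000)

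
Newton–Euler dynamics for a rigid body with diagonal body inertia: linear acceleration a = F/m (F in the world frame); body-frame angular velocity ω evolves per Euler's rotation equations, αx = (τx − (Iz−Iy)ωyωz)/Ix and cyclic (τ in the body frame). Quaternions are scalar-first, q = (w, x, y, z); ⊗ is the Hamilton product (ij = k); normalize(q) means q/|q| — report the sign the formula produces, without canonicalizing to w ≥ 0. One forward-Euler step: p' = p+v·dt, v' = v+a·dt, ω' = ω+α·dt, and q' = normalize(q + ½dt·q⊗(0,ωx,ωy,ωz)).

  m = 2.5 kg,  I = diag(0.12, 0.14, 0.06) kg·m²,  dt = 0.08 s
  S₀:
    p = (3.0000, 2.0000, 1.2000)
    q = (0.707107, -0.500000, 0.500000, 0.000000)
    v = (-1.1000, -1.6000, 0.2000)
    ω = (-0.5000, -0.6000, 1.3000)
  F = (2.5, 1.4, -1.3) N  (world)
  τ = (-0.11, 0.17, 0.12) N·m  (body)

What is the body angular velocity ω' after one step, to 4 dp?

gyro term ω×Iω = (0.0624, -0.0390, 0.0060)
(τ − ω×Iω)/I = (-1.4367, 1.4929, 1.9000)
ω' = ω + α·dt = (-0.6149, -0.4806, 1.4520)

ω' = (-0.6149, -0.4806, 1.4520)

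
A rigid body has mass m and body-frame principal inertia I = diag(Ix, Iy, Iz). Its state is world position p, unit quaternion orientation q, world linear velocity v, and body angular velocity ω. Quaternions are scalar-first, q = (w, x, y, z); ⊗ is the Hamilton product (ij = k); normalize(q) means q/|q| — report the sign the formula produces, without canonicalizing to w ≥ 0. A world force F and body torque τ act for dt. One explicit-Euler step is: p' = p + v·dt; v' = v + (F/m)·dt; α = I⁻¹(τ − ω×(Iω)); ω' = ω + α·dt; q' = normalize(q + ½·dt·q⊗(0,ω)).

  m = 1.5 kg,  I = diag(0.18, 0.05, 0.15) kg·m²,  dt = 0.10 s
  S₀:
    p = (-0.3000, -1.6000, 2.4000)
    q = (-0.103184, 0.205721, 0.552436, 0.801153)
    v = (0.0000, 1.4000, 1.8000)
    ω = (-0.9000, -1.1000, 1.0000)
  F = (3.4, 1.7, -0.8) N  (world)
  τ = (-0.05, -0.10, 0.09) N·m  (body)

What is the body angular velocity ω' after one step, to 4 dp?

ω×(Iω) gyroscopic = (-0.1100, -0.0270, -0.1287)
α = I⁻¹(τ − ω×Iω) = (0.3333, -1.4600, 1.4580)
ω' = ω + α·dt = (-0.8667, -1.2460, 1.1458)

ω' = (-0.8667, -1.2460, 1.1458)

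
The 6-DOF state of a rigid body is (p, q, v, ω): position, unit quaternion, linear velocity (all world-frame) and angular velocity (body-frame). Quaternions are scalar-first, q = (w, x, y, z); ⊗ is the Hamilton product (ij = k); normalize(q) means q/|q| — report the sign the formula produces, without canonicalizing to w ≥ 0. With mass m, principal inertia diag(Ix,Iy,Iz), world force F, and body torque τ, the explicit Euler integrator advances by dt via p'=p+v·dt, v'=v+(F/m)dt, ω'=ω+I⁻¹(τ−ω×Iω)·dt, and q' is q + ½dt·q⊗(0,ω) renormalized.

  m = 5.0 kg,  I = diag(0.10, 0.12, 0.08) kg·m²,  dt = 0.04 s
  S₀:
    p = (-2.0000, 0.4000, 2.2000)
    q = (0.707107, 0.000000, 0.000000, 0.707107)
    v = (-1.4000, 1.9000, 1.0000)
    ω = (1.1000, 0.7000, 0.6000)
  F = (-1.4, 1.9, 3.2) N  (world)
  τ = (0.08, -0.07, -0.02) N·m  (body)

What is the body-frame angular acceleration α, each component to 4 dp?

α = (0.9680, -0.6933, -0.4425)

ω×(Iω) gyroscopic = (-0.0168, 0.0132, 0.0154)
(τ − ω×Iω)/I = (0.9680, -0.6933, -0.4425)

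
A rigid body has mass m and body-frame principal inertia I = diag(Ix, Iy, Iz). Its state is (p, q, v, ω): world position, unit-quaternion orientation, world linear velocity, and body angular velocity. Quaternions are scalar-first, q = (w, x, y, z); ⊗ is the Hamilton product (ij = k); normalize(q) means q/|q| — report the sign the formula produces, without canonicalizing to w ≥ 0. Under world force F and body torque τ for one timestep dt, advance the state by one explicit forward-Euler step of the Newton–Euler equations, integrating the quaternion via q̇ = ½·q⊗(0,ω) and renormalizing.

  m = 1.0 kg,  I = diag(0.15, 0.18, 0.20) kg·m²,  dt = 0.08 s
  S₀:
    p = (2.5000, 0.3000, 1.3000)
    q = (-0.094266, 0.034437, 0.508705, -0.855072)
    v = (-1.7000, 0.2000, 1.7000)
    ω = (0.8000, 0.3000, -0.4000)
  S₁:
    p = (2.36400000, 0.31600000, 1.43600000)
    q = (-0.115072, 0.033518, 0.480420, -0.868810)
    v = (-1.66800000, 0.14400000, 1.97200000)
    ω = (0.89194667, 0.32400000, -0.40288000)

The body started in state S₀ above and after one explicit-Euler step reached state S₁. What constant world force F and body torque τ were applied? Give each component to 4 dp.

v₁ − v₀ = (0.03200000, -0.05600000, 0.27200000)
applied force F = (0.4000, -0.7000, 3.4000)
ω₁ − ω₀ = (0.09194667, 0.02400000, -0.00288000)
gyro term ω₀×Iω₀ = (-0.0024, 0.0160, 0.0072)
applied torque τ = (0.1700, 0.0700, 0.0000)

F = (0.4000, -0.7000, 3.4000)
τ = (0.1700, 0.0700, 0.0000)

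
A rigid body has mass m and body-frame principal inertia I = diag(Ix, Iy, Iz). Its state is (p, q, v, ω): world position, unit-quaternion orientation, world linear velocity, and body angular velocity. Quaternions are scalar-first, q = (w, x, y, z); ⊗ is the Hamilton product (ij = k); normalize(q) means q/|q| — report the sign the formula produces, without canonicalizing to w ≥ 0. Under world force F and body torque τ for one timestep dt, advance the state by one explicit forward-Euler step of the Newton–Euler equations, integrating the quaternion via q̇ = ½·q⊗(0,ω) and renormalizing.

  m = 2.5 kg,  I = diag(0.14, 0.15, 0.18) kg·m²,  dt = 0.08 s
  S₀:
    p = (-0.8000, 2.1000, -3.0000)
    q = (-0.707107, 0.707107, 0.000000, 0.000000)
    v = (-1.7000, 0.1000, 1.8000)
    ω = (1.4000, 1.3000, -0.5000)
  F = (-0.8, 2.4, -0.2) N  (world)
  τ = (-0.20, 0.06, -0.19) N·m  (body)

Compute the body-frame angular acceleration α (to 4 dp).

α = (-1.2893, 0.2133, -1.1567)

gyro term ω×Iω = (-0.0195, 0.0280, 0.0182)
α = I⁻¹(τ − ω×Iω) = (-1.2893, 0.2133, -1.1567)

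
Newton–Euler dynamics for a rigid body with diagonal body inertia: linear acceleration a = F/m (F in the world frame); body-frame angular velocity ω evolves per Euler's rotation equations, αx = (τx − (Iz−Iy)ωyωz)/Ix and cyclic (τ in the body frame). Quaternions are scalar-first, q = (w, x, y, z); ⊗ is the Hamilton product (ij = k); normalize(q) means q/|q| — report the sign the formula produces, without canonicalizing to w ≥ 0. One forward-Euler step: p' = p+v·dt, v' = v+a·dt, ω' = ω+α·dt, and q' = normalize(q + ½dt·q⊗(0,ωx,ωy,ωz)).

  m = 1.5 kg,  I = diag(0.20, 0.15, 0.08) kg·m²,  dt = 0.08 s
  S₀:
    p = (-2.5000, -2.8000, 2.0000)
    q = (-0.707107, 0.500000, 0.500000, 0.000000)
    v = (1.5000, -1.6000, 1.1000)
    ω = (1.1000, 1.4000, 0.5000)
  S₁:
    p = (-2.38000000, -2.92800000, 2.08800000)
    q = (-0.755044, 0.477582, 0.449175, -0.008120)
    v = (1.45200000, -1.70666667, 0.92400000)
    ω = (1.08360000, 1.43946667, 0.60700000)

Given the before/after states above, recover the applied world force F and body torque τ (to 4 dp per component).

v₁ − v₀ = (-0.04800000, -0.10666667, -0.17600000)
applied force F = (-0.9000, -2.0000, -3.3000)
rate change Δω = (-0.01640000, 0.03946667, 0.10700000)
gyro term ω₀×Iω₀ = (-0.0490, 0.0660, -0.0770)
applied torque τ = (-0.0900, 0.1400, 0.0300)

F = (-0.9000, -2.0000, -3.3000)
τ = (-0.0900, 0.1400, 0.0300)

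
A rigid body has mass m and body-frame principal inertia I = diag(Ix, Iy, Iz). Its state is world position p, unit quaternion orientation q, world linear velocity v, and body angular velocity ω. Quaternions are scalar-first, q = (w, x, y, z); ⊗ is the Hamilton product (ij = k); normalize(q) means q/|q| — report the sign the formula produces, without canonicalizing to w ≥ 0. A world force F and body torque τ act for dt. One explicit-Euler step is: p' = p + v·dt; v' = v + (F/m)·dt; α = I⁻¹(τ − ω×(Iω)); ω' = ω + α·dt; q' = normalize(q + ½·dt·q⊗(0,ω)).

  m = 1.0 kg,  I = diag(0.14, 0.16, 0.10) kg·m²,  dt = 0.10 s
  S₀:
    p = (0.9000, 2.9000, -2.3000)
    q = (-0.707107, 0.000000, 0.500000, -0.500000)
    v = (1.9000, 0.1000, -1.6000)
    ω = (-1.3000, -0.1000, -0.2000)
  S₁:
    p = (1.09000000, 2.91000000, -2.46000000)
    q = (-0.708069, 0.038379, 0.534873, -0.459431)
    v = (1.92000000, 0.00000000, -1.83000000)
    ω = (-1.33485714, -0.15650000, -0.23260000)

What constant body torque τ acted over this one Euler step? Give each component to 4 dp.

ω₁ − ω₀ = (-0.03485714, -0.05650000, -0.03260000)
gyro term ω₀×Iω₀ = (-0.0012, 0.0104, 0.0026)
applied torque τ = (-0.0500, -0.0800, -0.0300)

τ = (-0.0500, -0.0800, -0.0300)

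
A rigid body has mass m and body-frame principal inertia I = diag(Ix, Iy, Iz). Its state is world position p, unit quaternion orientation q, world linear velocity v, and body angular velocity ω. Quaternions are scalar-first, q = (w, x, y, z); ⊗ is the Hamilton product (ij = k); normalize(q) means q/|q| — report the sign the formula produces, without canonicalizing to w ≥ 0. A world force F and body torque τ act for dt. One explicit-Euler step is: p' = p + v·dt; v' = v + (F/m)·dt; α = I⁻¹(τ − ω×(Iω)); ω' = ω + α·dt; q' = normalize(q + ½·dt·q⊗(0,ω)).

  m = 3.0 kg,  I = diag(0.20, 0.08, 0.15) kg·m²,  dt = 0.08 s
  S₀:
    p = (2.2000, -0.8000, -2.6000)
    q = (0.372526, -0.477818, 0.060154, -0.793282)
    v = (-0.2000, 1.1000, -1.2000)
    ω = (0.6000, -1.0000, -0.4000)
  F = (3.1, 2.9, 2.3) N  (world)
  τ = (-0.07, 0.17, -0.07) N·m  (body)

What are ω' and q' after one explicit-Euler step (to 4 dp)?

ω' = (0.5608, -0.8180, -0.4757)
q' = (0.3733, -0.5010, 0.0185, -0.7806)

precession coupling ω×(Iω) = (0.0280, -0.0120, 0.0720)
angular accel α = (-0.4900, 2.2750, -0.9467)
new body rate ω' = (0.5608, -0.8180, -0.4757)
2q̇ = q⊗(0,ω) = (0.0295320, -0.5938280, -1.0396224, 0.2927152)
q + ½dt·q⊗(0,ω), renormalized = (0.3733, -0.5010, 0.0185, -0.7806)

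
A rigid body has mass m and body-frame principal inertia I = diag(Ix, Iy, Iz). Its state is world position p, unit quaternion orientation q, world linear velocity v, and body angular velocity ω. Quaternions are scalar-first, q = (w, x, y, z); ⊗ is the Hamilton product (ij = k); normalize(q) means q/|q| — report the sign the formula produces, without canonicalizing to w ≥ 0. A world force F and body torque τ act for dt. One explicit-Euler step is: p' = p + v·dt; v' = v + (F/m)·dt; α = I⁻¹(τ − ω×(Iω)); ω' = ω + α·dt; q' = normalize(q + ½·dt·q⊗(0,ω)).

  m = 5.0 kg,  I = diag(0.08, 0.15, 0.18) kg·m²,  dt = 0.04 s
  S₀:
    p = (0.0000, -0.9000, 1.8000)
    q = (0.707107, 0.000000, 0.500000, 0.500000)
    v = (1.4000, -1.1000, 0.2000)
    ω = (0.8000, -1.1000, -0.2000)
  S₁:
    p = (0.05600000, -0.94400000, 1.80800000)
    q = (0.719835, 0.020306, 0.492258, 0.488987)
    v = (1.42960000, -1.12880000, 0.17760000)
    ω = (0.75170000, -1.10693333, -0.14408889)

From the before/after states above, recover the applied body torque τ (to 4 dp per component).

Δω = ω₁−ω₀ = (-0.04830000, -0.00693333, 0.05591111)
precession coupling = (0.0066, 0.0160, -0.0616)
applied torque τ = (-0.0900, -0.0100, 0.1900)

τ = (-0.0900, -0.0100, 0.1900)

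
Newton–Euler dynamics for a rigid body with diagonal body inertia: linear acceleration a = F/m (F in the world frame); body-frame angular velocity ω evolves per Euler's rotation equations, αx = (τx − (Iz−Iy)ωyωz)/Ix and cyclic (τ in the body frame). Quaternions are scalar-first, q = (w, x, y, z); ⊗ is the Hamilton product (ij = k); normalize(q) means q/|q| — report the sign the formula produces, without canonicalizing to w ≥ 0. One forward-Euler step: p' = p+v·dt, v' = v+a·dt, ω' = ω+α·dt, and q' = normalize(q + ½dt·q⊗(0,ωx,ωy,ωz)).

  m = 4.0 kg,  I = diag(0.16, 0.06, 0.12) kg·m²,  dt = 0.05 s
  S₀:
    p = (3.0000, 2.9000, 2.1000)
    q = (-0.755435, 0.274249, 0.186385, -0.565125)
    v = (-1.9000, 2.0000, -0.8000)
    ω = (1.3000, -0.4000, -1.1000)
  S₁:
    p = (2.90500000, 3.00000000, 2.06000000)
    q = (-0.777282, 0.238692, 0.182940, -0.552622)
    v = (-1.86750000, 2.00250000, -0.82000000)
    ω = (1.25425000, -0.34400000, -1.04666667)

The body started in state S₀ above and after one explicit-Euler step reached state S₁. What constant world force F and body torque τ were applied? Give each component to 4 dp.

F = (2.6000, 0.2000, -1.6000)
τ = (-0.1200, 0.0100, 0.1800)

v₁ − v₀ = (0.03250000, 0.00250000, -0.02000000)
applied force F = (2.6000, 0.2000, -1.6000)
Δω = ω₁−ω₀ = (-0.04575000, 0.05600000, 0.05333333)
precession coupling = (0.0264, -0.0572, 0.0520)
τ = I·(Δω/dt) + ω₀×(Iω₀) = (-0.1200, 0.0100, 0.1800)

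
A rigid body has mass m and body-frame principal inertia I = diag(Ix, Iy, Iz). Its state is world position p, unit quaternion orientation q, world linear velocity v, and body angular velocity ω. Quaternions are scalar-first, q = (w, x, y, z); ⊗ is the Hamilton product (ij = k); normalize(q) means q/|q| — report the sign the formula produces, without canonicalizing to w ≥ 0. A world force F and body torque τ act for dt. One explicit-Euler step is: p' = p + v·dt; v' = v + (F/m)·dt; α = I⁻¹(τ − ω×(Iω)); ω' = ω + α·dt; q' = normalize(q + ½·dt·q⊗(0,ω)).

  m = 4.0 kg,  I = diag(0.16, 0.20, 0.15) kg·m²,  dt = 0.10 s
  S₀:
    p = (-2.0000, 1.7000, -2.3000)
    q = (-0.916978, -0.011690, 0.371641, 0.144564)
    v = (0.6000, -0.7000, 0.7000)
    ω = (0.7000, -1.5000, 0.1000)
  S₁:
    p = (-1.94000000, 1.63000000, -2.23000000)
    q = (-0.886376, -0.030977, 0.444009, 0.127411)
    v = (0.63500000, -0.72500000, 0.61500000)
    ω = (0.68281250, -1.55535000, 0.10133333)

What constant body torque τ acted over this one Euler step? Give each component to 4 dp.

rate change Δω = (-0.01718750, -0.05535000, 0.00133333)
gyro term ω₀×Iω₀ = (0.0075, 0.0007, -0.0420)
applied torque τ = (-0.0200, -0.1100, -0.0400)

τ = (-0.0200, -0.1100, -0.0400)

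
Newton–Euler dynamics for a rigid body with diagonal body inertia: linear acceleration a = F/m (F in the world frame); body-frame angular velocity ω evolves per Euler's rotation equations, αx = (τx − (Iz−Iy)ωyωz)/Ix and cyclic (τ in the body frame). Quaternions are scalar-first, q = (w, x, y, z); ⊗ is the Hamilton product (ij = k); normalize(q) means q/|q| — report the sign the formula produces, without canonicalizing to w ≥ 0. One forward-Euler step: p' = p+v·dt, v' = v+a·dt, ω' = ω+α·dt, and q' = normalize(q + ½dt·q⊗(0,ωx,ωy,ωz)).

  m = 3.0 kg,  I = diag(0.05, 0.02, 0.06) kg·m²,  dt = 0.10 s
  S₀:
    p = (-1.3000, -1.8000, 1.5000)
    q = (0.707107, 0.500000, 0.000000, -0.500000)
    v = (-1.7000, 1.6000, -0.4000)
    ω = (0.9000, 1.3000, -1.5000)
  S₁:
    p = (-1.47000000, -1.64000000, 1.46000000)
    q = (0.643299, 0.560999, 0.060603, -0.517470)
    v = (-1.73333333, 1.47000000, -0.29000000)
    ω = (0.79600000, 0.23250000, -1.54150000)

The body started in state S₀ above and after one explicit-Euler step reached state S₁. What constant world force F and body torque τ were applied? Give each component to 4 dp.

rate change Δω = (-0.10400000, -1.06750000, -0.04150000)
τ = I·(Δω/dt) + ω₀×(Iω₀) = (-0.1300, -0.2000, -0.0600)
velocity change Δv = (-0.03333333, -0.13000000, 0.11000000)
m·(v₁−v₀)/dt = (-1.0000, -3.9000, 3.3000)

F = (-1.0000, -3.9000, 3.3000)
τ = (-0.1300, -0.2000, -0.0600)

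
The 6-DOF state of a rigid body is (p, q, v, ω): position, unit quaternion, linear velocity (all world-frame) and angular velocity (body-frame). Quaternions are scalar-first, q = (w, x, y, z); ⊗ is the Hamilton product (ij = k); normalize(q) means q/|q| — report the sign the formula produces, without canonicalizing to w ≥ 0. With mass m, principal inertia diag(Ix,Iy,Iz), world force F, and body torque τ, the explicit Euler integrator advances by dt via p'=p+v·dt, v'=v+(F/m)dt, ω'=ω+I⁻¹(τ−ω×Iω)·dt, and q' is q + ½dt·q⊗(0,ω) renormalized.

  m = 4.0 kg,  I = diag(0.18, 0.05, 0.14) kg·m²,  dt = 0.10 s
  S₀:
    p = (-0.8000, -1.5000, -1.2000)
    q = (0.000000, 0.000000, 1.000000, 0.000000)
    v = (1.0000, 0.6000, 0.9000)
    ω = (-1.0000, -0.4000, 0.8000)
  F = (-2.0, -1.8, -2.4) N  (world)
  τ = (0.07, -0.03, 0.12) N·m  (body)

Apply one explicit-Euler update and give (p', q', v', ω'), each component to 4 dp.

p' = (-0.7000, -1.4400, -1.1100)
q' = (0.0200, 0.0399, 0.9978, 0.0499)
v' = (0.9500, 0.5550, 0.8400)
ω' = (-0.9451, -0.3960, 0.9229)

linear accel F/m = (-0.5000, -0.4500, -0.6000)
p' = p + v·dt = (-0.7000, -1.4400, -1.1100)
new velocity v' = (0.9500, 0.5550, 0.8400)
ω×(Iω) gyroscopic = (-0.0288, -0.0320, -0.0520)
(τ − ω×Iω)/I = (0.5489, 0.0400, 1.2286)
ω' = ω + α·dt = (-0.9451, -0.3960, 0.9229)
q⊗(0,ω) = (0.4000000, 0.8000000, 0.0000000, 1.0000000)
q + ½dt·q⊗(0,ω), renormalized = (0.0200, 0.0399, 0.9978, 0.0499)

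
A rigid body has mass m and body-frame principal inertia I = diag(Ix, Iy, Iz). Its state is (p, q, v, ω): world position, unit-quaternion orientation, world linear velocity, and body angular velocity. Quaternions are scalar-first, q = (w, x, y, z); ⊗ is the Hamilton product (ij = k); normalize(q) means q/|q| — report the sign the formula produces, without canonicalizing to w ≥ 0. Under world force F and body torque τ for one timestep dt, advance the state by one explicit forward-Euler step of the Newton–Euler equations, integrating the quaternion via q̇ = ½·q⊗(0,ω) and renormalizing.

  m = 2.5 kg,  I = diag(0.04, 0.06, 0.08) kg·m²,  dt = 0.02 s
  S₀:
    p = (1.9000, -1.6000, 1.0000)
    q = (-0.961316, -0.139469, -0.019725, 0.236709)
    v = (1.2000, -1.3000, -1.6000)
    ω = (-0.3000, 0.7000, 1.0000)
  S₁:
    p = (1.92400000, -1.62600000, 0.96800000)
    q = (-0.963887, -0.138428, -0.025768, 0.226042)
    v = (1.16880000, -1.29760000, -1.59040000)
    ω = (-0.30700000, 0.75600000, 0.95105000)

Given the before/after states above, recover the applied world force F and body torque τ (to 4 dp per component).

F = (-3.9000, 0.3000, 1.2000)
τ = (0.0000, 0.1800, -0.2000)

rate change Δω = (-0.00700000, 0.05600000, -0.04895000)
ω₀×(Iω₀) = (0.0140, 0.0120, -0.0042)
τ = I·(Δω/dt) + ω₀×(Iω₀) = (0.0000, 0.1800, -0.2000)
velocity change Δv = (-0.03120000, 0.00240000, 0.00960000)
F = m·Δv/dt = (-3.9000, 0.3000, 1.2000)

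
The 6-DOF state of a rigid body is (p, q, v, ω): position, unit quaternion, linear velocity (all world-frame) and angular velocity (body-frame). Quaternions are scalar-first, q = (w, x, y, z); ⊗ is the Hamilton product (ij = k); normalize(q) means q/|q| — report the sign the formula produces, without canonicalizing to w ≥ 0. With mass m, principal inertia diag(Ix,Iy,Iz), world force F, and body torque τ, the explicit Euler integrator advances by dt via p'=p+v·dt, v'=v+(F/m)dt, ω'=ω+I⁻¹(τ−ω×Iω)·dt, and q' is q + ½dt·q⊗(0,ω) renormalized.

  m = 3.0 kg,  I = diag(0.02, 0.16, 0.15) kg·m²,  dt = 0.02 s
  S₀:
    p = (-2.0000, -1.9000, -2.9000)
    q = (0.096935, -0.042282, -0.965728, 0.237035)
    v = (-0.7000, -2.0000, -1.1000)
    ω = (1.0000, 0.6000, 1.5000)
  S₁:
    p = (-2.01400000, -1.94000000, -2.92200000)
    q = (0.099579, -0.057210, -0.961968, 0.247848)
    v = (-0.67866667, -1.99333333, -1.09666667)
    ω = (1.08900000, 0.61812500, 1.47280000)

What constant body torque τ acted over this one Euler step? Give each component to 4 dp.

ω₁ − ω₀ = (0.08900000, 0.01812500, -0.02720000)
gyro term ω₀×Iω₀ = (-0.0090, -0.1950, 0.0840)
applied torque τ = (0.0800, -0.0500, -0.1200)

τ = (0.0800, -0.0500, -0.1200)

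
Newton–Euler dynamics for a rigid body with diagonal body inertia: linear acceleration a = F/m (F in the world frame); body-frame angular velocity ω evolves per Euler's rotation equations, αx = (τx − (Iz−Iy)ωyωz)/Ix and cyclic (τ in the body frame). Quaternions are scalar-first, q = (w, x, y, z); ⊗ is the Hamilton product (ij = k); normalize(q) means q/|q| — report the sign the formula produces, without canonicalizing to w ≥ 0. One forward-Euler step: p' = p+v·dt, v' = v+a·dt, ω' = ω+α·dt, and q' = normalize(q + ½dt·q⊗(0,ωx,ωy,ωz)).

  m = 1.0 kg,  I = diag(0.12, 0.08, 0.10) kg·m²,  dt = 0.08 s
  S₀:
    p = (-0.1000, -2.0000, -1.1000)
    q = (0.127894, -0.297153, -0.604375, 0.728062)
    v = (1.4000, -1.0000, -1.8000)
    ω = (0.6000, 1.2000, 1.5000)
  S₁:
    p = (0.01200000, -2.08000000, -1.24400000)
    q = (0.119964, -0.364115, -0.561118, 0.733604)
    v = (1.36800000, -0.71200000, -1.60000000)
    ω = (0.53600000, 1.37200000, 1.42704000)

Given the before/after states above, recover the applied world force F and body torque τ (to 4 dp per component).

Δv = v₁−v₀ = (-0.03200000, 0.28800000, 0.20000000)
applied force F = (-0.4000, 3.6000, 2.5000)
rate change Δω = (-0.06400000, 0.17200000, -0.07296000)
ω₀×(Iω₀) = (0.0360, 0.0180, -0.0288)
applied torque τ = (-0.0600, 0.1900, -0.1200)

F = (-0.4000, 3.6000, 2.5000)
τ = (-0.0600, 0.1900, -0.1200)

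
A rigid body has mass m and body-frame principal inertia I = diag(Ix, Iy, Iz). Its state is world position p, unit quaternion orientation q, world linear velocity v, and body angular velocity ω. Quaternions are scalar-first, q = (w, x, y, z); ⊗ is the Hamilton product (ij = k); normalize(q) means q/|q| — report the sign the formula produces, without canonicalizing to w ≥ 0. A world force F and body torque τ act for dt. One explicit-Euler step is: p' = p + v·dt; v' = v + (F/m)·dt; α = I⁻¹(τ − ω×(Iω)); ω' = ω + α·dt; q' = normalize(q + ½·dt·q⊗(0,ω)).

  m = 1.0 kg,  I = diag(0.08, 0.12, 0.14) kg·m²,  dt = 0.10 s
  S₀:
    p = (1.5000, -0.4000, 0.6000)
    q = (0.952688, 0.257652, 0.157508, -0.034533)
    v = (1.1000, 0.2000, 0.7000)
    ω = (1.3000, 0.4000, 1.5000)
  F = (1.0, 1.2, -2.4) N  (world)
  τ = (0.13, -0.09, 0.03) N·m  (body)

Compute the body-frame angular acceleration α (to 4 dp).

α = (1.4750, 0.2250, 0.0657)

gyro term ω×Iω = (0.0120, -0.1170, 0.0208)
α = I⁻¹(τ − ω×Iω) = (1.4750, 0.2250, 0.0657)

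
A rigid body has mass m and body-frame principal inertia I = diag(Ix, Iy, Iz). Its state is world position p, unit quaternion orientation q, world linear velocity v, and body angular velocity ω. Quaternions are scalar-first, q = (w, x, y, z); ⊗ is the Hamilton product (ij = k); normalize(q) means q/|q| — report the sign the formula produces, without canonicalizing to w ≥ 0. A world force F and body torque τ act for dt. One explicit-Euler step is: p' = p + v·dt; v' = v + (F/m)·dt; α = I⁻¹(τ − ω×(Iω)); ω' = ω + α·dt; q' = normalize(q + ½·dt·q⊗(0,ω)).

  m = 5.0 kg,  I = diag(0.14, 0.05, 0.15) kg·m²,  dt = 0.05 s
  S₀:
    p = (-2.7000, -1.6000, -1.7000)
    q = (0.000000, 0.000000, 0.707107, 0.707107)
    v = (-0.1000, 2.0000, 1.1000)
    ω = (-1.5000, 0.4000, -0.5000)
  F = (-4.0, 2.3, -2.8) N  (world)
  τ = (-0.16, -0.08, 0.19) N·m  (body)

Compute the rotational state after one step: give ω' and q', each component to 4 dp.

ω' = (-1.5500, 0.3275, -0.4547)
q' = (0.0018, -0.0159, 0.6800, 0.7330)

gyro term ω×Iω = (-0.0200, -0.0075, 0.0540)
angular accel α = (-1.0000, -1.4500, 0.9067)
ω' = ω + α·dt = (-1.5500, 0.3275, -0.4547)
q⊗(0,ω) = (0.0707107, -0.6363963, -1.0606605, 1.0606605)
updated quaternion q' = (0.0018, -0.0159, 0.6800, 0.7330)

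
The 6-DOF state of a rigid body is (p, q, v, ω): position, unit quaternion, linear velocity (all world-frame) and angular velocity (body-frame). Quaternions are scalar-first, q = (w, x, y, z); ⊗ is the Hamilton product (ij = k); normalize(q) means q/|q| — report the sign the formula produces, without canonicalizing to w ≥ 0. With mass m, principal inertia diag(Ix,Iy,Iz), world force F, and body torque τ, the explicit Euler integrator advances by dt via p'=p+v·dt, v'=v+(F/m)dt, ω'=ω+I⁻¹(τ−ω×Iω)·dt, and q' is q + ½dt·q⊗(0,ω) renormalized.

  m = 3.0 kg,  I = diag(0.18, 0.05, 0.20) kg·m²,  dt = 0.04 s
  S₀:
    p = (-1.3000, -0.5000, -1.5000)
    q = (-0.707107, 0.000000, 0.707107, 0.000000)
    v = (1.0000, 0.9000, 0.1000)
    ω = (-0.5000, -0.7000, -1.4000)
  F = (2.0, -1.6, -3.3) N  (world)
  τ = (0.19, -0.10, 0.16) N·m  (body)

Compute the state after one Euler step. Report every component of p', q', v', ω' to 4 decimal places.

p' = (-1.2600, -0.4640, -1.4960)
q' = (-0.6968, -0.0127, 0.7166, 0.0269)
v' = (1.0267, 0.8787, 0.0560)
ω' = (-0.4904, -0.7688, -1.3589)

p' = p + v·dt = (-1.2600, -0.4640, -1.4960)
v' = v + a·dt = (1.0267, 0.8787, 0.0560)
gyro term ω×Iω = (0.1470, -0.0140, -0.0455)
α = I⁻¹(τ − ω×Iω) = (0.2389, -1.7200, 1.0275)
ω + α·dt = (-0.4904, -0.7688, -1.3589)
q⊗(0,ω) = (0.4949749, -0.6363963, 0.4949749, 1.3435033)
q' = normalize(q + ½dt·q⊗(0,ω)) = (-0.6968, -0.0127, 0.7166, 0.0269)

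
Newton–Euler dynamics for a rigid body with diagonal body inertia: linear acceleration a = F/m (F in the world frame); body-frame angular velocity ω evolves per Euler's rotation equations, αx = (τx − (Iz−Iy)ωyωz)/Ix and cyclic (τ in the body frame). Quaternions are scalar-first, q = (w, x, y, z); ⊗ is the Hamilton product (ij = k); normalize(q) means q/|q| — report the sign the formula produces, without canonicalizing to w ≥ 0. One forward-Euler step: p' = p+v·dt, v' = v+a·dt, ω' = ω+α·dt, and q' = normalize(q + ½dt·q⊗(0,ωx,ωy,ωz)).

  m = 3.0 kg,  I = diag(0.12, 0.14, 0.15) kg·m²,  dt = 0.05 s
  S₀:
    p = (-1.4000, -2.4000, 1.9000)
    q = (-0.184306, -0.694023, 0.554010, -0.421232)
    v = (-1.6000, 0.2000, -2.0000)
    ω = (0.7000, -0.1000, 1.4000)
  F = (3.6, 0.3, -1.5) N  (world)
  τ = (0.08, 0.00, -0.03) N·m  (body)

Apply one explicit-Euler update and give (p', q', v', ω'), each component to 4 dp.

p' = (-1.4800, -2.3900, 1.8000)
q' = (-0.1559, -0.6784, 0.5710, -0.4353)
v' = (-1.5400, 0.2050, -2.0250)
ω' = (0.7339, -0.0895, 1.3905)

new position p' = (-1.4800, -2.3900, 1.8000)
v + (F/m)dt = (-1.5400, 0.2050, -2.0250)
α = I⁻¹(τ − ω×Iω) = (0.6783, 0.2100, -0.1907)
new body rate ω' = (0.7339, -0.0895, 1.3905)
2q̇ = q⊗(0,ω) = (1.1309419, 0.6044766, 0.6952004, -0.5764331)
updated quaternion q' = (-0.1559, -0.6784, 0.5710, -0.4353)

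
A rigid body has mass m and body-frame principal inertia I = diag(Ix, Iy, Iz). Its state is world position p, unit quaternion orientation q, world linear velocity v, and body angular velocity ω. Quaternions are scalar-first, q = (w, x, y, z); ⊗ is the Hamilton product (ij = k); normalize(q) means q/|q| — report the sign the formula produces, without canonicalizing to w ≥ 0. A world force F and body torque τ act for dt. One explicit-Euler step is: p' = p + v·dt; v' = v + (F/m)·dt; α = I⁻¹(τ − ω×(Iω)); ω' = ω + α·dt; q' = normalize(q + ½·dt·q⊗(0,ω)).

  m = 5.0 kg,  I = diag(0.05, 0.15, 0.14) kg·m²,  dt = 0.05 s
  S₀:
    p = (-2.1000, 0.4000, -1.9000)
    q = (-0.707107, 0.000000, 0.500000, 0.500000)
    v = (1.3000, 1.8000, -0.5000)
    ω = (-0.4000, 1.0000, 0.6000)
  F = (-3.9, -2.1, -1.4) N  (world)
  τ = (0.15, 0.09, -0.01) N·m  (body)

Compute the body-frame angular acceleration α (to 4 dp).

gyro term ω×Iω = (-0.0060, 0.0216, -0.0400)
angular accel α = (3.1200, 0.4560, 0.2143)

α = (3.1200, 0.4560, 0.2143)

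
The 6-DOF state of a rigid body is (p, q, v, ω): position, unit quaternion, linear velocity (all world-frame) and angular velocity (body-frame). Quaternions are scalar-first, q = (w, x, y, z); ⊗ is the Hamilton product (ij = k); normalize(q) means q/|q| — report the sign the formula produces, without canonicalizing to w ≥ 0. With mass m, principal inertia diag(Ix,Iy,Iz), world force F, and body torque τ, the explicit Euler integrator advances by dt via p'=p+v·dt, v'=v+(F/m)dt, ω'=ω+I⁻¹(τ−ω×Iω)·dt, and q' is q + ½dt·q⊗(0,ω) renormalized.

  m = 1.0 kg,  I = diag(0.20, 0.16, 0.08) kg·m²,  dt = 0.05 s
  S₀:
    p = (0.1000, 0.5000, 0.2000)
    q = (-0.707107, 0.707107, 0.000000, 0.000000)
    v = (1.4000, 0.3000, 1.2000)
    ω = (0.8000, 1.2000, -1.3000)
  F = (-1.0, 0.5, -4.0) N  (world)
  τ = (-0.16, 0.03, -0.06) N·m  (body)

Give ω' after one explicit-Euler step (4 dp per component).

ω×(Iω) gyroscopic = (0.1248, -0.1248, -0.0384)
angular accel α = (-1.4240, 0.9675, -0.2700)
ω' = ω + α·dt = (0.7288, 1.2484, -1.3135)

ω' = (0.7288, 1.2484, -1.3135)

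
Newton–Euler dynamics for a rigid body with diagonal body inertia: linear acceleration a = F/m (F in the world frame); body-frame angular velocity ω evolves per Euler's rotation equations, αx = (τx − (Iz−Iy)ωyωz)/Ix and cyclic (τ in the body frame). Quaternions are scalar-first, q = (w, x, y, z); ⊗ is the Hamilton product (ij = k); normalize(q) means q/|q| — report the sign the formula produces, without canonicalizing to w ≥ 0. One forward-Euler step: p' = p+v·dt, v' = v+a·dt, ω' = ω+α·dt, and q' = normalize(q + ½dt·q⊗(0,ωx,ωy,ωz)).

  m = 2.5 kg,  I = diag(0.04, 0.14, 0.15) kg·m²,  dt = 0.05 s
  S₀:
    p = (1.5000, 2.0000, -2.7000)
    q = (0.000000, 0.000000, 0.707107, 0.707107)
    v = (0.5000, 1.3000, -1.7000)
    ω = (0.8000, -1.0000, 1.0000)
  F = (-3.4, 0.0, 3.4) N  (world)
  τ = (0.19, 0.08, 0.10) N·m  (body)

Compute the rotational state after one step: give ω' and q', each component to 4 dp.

angular accel α = (5.0000, 1.2000, 1.2000)
ω' = ω + α·dt = (1.0500, -0.9400, 1.0600)
2q̇ = q⊗(0,ω) = (0.0000000, 1.4142140, 0.5656856, -0.5656856)
q' = normalize(q + ½dt·q⊗(0,ω)) = (0.0000, 0.0353, 0.7207, 0.6924)

ω' = (1.0500, -0.9400, 1.0600)
q' = (0.0000, 0.0353, 0.7207, 0.6924)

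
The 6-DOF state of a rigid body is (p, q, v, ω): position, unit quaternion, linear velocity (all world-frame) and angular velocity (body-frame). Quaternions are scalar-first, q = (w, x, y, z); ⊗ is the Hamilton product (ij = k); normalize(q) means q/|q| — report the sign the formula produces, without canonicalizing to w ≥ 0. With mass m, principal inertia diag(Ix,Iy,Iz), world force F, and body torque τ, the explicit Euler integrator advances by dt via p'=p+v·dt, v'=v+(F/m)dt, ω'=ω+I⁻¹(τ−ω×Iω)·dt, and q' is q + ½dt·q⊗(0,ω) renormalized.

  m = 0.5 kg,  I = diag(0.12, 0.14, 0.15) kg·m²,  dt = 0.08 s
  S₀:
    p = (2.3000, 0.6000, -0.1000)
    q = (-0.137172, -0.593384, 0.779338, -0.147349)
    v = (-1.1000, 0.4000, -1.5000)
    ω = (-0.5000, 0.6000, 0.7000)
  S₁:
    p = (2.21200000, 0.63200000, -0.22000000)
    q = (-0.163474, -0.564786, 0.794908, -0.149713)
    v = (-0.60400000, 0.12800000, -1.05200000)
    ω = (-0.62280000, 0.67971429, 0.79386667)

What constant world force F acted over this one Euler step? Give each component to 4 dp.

F = (3.1000, -1.7000, 2.8000)

Δv = v₁−v₀ = (0.49600000, -0.27200000, 0.44800000)
m·(v₁−v₀)/dt = (3.1000, -1.7000, 2.8000)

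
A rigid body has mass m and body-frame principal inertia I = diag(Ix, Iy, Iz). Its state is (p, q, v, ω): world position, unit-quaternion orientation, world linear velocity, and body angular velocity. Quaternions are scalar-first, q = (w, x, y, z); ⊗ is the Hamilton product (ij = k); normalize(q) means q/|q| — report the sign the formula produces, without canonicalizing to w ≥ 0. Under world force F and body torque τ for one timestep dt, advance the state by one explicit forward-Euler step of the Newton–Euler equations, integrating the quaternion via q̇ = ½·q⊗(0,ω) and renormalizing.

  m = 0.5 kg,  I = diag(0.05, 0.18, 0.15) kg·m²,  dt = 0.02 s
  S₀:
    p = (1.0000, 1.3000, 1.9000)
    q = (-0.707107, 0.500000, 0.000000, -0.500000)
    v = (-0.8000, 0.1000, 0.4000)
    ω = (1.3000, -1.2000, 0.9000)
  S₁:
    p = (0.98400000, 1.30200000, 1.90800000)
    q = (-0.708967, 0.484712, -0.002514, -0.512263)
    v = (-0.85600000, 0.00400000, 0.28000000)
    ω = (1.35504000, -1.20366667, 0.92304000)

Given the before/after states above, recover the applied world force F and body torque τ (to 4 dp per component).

F = (-1.4000, -2.4000, -3.0000)
τ = (0.1700, -0.1500, -0.0300)

Δω = ω₁−ω₀ = (0.05504000, -0.00366667, 0.02304000)
applied torque τ = (0.1700, -0.1500, -0.0300)
v₁ − v₀ = (-0.05600000, -0.09600000, -0.12000000)
m·(v₁−v₀)/dt = (-1.4000, -2.4000, -3.0000)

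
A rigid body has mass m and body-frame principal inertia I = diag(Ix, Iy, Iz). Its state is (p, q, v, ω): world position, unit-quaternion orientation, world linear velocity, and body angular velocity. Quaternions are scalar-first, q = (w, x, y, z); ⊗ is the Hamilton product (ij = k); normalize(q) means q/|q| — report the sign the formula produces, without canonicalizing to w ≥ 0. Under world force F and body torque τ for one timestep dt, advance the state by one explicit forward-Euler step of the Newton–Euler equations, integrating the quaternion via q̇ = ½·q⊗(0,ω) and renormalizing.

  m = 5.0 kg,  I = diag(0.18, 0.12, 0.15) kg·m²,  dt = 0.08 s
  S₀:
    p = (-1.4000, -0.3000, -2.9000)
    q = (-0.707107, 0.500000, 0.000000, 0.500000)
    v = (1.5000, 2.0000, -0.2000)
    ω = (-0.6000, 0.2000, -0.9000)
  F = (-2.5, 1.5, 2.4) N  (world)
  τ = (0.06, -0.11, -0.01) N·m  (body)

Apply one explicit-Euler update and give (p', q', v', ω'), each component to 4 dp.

p' = (-1.2800, -0.1400, -2.9160)
q' = (-0.6765, 0.5125, 0.0003, 0.5289)
v' = (1.4600, 2.0240, -0.1616)
ω' = (-0.5709, 0.1159, -0.9092)

ω×(Iω) gyroscopic = (-0.0054, 0.0162, 0.0072)
(τ − ω×Iω)/I = (0.3633, -1.0517, -0.1147)
ω + α·dt = (-0.5709, 0.1159, -0.9092)
Hamilton product q⊗(0,ω) = (0.7500000, 0.3242642, 0.0085786, 0.7363963)
q + ½dt·q⊗(0,ω), renormalized = (-0.6765, 0.5125, 0.0003, 0.5289)
p + v·dt = (-1.2800, -0.1400, -2.9160)
v' = v + a·dt = (1.4600, 2.0240, -0.1616)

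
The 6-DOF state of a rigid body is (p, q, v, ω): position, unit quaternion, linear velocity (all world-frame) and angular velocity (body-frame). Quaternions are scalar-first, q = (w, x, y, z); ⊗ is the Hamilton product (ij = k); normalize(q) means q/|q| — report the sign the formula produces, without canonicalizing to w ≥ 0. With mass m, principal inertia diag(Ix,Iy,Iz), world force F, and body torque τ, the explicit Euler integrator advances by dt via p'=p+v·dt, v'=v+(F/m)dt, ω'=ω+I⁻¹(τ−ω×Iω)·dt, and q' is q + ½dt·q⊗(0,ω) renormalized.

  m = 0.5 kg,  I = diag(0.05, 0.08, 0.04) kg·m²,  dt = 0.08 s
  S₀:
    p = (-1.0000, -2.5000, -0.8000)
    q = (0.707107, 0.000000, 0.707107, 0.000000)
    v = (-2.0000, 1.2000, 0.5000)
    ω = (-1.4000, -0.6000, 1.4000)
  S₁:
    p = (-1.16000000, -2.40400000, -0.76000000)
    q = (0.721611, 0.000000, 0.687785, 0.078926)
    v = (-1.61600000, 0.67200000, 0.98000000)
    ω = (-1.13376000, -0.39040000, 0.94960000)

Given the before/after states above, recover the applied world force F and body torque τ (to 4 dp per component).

Δv = v₁−v₀ = (0.38400000, -0.52800000, 0.48000000)
applied force F = (2.4000, -3.3000, 3.0000)
rate change Δω = (0.26624000, 0.20960000, -0.45040000)
gyro term ω₀×Iω₀ = (0.0336, -0.0196, 0.0252)
I·α + gyro = (0.2000, 0.1900, -0.2000)

F = (2.4000, -3.3000, 3.0000)
τ = (0.2000, 0.1900, -0.2000)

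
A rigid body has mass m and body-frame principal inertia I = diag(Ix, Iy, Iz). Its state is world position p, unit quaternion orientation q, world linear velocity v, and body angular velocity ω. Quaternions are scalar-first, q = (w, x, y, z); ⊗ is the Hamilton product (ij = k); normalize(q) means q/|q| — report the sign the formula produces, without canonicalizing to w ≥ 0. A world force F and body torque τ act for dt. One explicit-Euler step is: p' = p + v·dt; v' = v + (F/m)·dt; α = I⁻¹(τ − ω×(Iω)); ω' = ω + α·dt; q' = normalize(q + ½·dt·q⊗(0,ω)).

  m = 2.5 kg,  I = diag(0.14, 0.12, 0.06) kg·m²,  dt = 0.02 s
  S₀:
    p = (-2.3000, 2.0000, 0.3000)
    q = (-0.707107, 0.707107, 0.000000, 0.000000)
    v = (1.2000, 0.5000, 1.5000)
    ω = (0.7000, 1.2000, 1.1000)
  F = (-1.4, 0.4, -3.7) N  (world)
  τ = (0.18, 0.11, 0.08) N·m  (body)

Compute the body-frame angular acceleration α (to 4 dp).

precession coupling ω×(Iω) = (-0.0792, 0.0616, -0.0168)
α = I⁻¹(τ − ω×Iω) = (1.8514, 0.4033, 1.6133)

α = (1.8514, 0.4033, 1.6133)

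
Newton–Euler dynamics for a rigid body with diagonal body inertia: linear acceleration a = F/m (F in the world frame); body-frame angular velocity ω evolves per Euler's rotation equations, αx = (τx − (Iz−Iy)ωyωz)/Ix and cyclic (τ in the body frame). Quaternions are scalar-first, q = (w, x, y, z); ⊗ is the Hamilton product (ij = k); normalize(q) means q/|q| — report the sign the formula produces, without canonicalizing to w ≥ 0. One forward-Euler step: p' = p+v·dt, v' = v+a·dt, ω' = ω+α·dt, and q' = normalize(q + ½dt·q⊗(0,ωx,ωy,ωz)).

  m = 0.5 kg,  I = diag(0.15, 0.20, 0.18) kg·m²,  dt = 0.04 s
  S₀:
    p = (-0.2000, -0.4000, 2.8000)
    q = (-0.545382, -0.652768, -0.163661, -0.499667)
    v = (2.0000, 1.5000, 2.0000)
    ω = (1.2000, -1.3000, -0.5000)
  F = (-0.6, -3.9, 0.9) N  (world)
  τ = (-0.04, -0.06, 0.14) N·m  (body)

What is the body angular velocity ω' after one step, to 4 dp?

ω' = (1.1928, -1.3156, -0.4516)

ω×(Iω) gyroscopic = (-0.0130, 0.0180, -0.0780)
angular accel α = (-0.1800, -0.3900, 1.2111)
new body rate ω' = (1.1928, -1.3156, -0.4516)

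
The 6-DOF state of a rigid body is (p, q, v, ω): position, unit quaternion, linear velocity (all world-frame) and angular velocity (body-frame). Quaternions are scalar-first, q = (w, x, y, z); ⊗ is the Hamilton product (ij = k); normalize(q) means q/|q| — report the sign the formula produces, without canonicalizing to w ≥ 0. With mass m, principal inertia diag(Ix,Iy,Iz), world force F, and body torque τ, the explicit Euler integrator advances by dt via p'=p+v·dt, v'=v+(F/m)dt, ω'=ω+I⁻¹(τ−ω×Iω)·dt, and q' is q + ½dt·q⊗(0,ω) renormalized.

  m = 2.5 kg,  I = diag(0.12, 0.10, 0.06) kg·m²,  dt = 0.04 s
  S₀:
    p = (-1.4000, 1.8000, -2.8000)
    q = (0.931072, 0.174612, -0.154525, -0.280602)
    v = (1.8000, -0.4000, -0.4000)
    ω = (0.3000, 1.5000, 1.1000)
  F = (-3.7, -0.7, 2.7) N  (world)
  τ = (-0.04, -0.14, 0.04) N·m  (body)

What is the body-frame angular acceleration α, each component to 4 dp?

α = (0.2167, -1.5980, 0.8167)

ω×(Iω) gyroscopic = (-0.0660, 0.0198, -0.0090)
angular accel α = (0.2167, -1.5980, 0.8167)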